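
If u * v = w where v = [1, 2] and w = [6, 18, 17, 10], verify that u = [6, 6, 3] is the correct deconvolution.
Forward-compute [6, 6, 3] * [1, 2]: w[0] = 6×1 = 6; w[1] = 6×2 + 6×1 = 18; w[2] = 6×2 + 3×1 = 15; w[3] = 3×2 = 6 → [6, 18, 15, 6]. Does not match given w = [6, 18, 17, 10].

Not verified. [6, 6, 3] * [1, 2] = [6, 18, 15, 6], which differs from [6, 18, 17, 10] at index 2.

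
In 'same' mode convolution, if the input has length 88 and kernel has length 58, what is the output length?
'Same' mode returns an output with the same length as the input: 88

88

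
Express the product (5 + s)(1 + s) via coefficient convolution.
Ascending coefficients: a = [5, 1], b = [1, 1]. c[0] = 5×1 = 5; c[1] = 5×1 + 1×1 = 6; c[2] = 1×1 = 1. Result coefficients: [5, 6, 1] → 5 + 6s + s^2

5 + 6s + s^2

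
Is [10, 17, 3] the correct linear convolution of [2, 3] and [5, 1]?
Recompute linear convolution of [2, 3] and [5, 1]: y[0] = 2×5 = 10; y[1] = 2×1 + 3×5 = 17; y[2] = 3×1 = 3 → [10, 17, 3]. Given [10, 17, 3] matches, so answer: Yes

Yes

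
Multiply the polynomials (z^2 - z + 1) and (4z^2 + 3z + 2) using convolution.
Ascending coefficients: a = [1, -1, 1], b = [2, 3, 4]. c[0] = 1×2 = 2; c[1] = 1×3 + -1×2 = 1; c[2] = 1×4 + -1×3 + 1×2 = 3; c[3] = -1×4 + 1×3 = -1; c[4] = 1×4 = 4. Result coefficients: [2, 1, 3, -1, 4] → 4z^4 - z^3 + 3z^2 + z + 2

4z^4 - z^3 + 3z^2 + z + 2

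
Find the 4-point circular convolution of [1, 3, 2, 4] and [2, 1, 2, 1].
Use y[k] = Σ_j u[j]·v[(k-j) mod 4]. y[0] = 1×2 + 3×1 + 2×2 + 4×1 = 13; y[1] = 1×1 + 3×2 + 2×1 + 4×2 = 17; y[2] = 1×2 + 3×1 + 2×2 + 4×1 = 13; y[3] = 1×1 + 3×2 + 2×1 + 4×2 = 17. Result: [13, 17, 13, 17]

[13, 17, 13, 17]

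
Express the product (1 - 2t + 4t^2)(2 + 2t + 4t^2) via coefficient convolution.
Ascending coefficients: a = [1, -2, 4], b = [2, 2, 4]. c[0] = 1×2 = 2; c[1] = 1×2 + -2×2 = -2; c[2] = 1×4 + -2×2 + 4×2 = 8; c[3] = -2×4 + 4×2 = 0; c[4] = 4×4 = 16. Result coefficients: [2, -2, 8, 0, 16] → 2 - 2t + 8t^2 + 16t^4

2 - 2t + 8t^2 + 16t^4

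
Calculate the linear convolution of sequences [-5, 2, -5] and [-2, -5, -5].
y[0] = -5×-2 = 10; y[1] = -5×-5 + 2×-2 = 21; y[2] = -5×-5 + 2×-5 + -5×-2 = 25; y[3] = 2×-5 + -5×-5 = 15; y[4] = -5×-5 = 25

[10, 21, 25, 15, 25]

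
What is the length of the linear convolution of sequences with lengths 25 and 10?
Linear/full convolution length: m + n - 1 = 25 + 10 - 1 = 34

34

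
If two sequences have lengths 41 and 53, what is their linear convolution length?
Linear/full convolution length: m + n - 1 = 41 + 53 - 1 = 93

93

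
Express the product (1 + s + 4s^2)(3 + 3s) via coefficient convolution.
Ascending coefficients: a = [1, 1, 4], b = [3, 3]. c[0] = 1×3 = 3; c[1] = 1×3 + 1×3 = 6; c[2] = 1×3 + 4×3 = 15; c[3] = 4×3 = 12. Result coefficients: [3, 6, 15, 12] → 3 + 6s + 15s^2 + 12s^3

3 + 6s + 15s^2 + 12s^3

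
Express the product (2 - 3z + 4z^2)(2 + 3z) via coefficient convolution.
Ascending coefficients: a = [2, -3, 4], b = [2, 3]. c[0] = 2×2 = 4; c[1] = 2×3 + -3×2 = 0; c[2] = -3×3 + 4×2 = -1; c[3] = 4×3 = 12. Result coefficients: [4, 0, -1, 12] → 4 - z^2 + 12z^3

4 - z^2 + 12z^3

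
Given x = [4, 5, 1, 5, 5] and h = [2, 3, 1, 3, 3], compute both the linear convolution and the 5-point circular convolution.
Linear: y_lin[0] = 4×2 = 8; y_lin[1] = 4×3 + 5×2 = 22; y_lin[2] = 4×1 + 5×3 + 1×2 = 21; y_lin[3] = 4×3 + 5×1 + 1×3 + 5×2 = 30; y_lin[4] = 4×3 + 5×3 + 1×1 + 5×3 + 5×2 = 53; y_lin[5] = 5×3 + 1×3 + 5×1 + 5×3 = 38; y_lin[6] = 1×3 + 5×3 + 5×1 = 23; y_lin[7] = 5×3 + 5×3 = 30; y_lin[8] = 5×3 = 15 → [8, 22, 21, 30, 53, 38, 23, 30, 15]. Circular (length 5): y[0] = 4×2 + 5×3 + 1×3 + 5×1 + 5×3 = 46; y[1] = 4×3 + 5×2 + 1×3 + 5×3 + 5×1 = 45; y[2] = 4×1 + 5×3 + 1×2 + 5×3 + 5×3 = 51; y[3] = 4×3 + 5×1 + 1×3 + 5×2 + 5×3 = 45; y[4] = 4×3 + 5×3 + 1×1 + 5×3 + 5×2 = 53 → [46, 45, 51, 45, 53]

Linear: [8, 22, 21, 30, 53, 38, 23, 30, 15], Circular: [46, 45, 51, 45, 53]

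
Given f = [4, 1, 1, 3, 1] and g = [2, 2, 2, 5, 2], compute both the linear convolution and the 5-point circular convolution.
Linear: y_lin[0] = 4×2 = 8; y_lin[1] = 4×2 + 1×2 = 10; y_lin[2] = 4×2 + 1×2 + 1×2 = 12; y_lin[3] = 4×5 + 1×2 + 1×2 + 3×2 = 30; y_lin[4] = 4×2 + 1×5 + 1×2 + 3×2 + 1×2 = 23; y_lin[5] = 1×2 + 1×5 + 3×2 + 1×2 = 15; y_lin[6] = 1×2 + 3×5 + 1×2 = 19; y_lin[7] = 3×2 + 1×5 = 11; y_lin[8] = 1×2 = 2 → [8, 10, 12, 30, 23, 15, 19, 11, 2]. Circular (length 5): y[0] = 4×2 + 1×2 + 1×5 + 3×2 + 1×2 = 23; y[1] = 4×2 + 1×2 + 1×2 + 3×5 + 1×2 = 29; y[2] = 4×2 + 1×2 + 1×2 + 3×2 + 1×5 = 23; y[3] = 4×5 + 1×2 + 1×2 + 3×2 + 1×2 = 32; y[4] = 4×2 + 1×5 + 1×2 + 3×2 + 1×2 = 23 → [23, 29, 23, 32, 23]

Linear: [8, 10, 12, 30, 23, 15, 19, 11, 2], Circular: [23, 29, 23, 32, 23]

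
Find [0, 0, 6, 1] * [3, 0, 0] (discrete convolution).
y[0] = 0×3 = 0; y[1] = 0×0 + 0×3 = 0; y[2] = 0×0 + 0×0 + 6×3 = 18; y[3] = 0×0 + 6×0 + 1×3 = 3; y[4] = 6×0 + 1×0 = 0; y[5] = 1×0 = 0

[0, 0, 18, 3, 0, 0]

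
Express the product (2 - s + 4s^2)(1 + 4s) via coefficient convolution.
Ascending coefficients: a = [2, -1, 4], b = [1, 4]. c[0] = 2×1 = 2; c[1] = 2×4 + -1×1 = 7; c[2] = -1×4 + 4×1 = 0; c[3] = 4×4 = 16. Result coefficients: [2, 7, 0, 16] → 2 + 7s + 16s^3

2 + 7s + 16s^3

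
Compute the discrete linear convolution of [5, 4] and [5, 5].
y[0] = 5×5 = 25; y[1] = 5×5 + 4×5 = 45; y[2] = 4×5 = 20

[25, 45, 20]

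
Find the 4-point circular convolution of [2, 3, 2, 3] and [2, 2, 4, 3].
Use y[k] = Σ_j f[j]·g[(k-j) mod 4]. y[0] = 2×2 + 3×3 + 2×4 + 3×2 = 27; y[1] = 2×2 + 3×2 + 2×3 + 3×4 = 28; y[2] = 2×4 + 3×2 + 2×2 + 3×3 = 27; y[3] = 2×3 + 3×4 + 2×2 + 3×2 = 28. Result: [27, 28, 27, 28]

[27, 28, 27, 28]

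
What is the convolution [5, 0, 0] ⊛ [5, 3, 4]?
y[0] = 5×5 = 25; y[1] = 5×3 + 0×5 = 15; y[2] = 5×4 + 0×3 + 0×5 = 20; y[3] = 0×4 + 0×3 = 0; y[4] = 0×4 = 0

[25, 15, 20, 0, 0]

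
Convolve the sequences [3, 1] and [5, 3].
y[0] = 3×5 = 15; y[1] = 3×3 + 1×5 = 14; y[2] = 1×3 = 3

[15, 14, 3]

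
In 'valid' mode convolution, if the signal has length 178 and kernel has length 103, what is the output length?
'Valid' mode counts only positions where the kernel fully overlaps the signal: m - n + 1 = 178 - 103 + 1 = 76

76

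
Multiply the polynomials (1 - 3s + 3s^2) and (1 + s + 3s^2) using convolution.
Ascending coefficients: a = [1, -3, 3], b = [1, 1, 3]. c[0] = 1×1 = 1; c[1] = 1×1 + -3×1 = -2; c[2] = 1×3 + -3×1 + 3×1 = 3; c[3] = -3×3 + 3×1 = -6; c[4] = 3×3 = 9. Result coefficients: [1, -2, 3, -6, 9] → 1 - 2s + 3s^2 - 6s^3 + 9s^4

1 - 2s + 3s^2 - 6s^3 + 9s^4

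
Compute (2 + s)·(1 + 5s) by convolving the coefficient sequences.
Ascending coefficients: a = [2, 1], b = [1, 5]. c[0] = 2×1 = 2; c[1] = 2×5 + 1×1 = 11; c[2] = 1×5 = 5. Result coefficients: [2, 11, 5] → 2 + 11s + 5s^2

2 + 11s + 5s^2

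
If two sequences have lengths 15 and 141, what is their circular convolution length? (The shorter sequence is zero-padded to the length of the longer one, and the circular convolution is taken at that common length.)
Circular convolution (zero-padding the shorter input) has length max(m, n) = max(15, 141) = 141

141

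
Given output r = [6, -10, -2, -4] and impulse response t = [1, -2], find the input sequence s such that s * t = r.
Deconvolve r=[6, -10, -2, -4] by t=[1, -2]. Since t[0]=1, solve forward: s[0] = r[0] / 1 = 6; s[1] = (r[1] - 6×-2) / 1 = 2; s[2] = (r[2] - 2×-2) / 1 = 2. So s = [6, 2, 2]. Check by forward convolution: r[0] = 6×1 = 6; r[1] = 6×-2 + 2×1 = -10; r[2] = 2×-2 + 2×1 = -2; r[3] = 2×-2 = -4

[6, 2, 2]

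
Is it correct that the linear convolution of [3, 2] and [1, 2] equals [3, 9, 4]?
Recompute linear convolution of [3, 2] and [1, 2]: y[0] = 3×1 = 3; y[1] = 3×2 + 2×1 = 8; y[2] = 2×2 = 4 → [3, 8, 4]. Compare to given [3, 9, 4]: they differ at index 1: given 9, correct 8, so answer: No

No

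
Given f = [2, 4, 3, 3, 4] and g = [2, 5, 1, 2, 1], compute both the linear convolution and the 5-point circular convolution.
Linear: y_lin[0] = 2×2 = 4; y_lin[1] = 2×5 + 4×2 = 18; y_lin[2] = 2×1 + 4×5 + 3×2 = 28; y_lin[3] = 2×2 + 4×1 + 3×5 + 3×2 = 29; y_lin[4] = 2×1 + 4×2 + 3×1 + 3×5 + 4×2 = 36; y_lin[5] = 4×1 + 3×2 + 3×1 + 4×5 = 33; y_lin[6] = 3×1 + 3×2 + 4×1 = 13; y_lin[7] = 3×1 + 4×2 = 11; y_lin[8] = 4×1 = 4 → [4, 18, 28, 29, 36, 33, 13, 11, 4]. Circular (length 5): y[0] = 2×2 + 4×1 + 3×2 + 3×1 + 4×5 = 37; y[1] = 2×5 + 4×2 + 3×1 + 3×2 + 4×1 = 31; y[2] = 2×1 + 4×5 + 3×2 + 3×1 + 4×2 = 39; y[3] = 2×2 + 4×1 + 3×5 + 3×2 + 4×1 = 33; y[4] = 2×1 + 4×2 + 3×1 + 3×5 + 4×2 = 36 → [37, 31, 39, 33, 36]

Linear: [4, 18, 28, 29, 36, 33, 13, 11, 4], Circular: [37, 31, 39, 33, 36]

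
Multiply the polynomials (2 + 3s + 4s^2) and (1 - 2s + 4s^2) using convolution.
Ascending coefficients: a = [2, 3, 4], b = [1, -2, 4]. c[0] = 2×1 = 2; c[1] = 2×-2 + 3×1 = -1; c[2] = 2×4 + 3×-2 + 4×1 = 6; c[3] = 3×4 + 4×-2 = 4; c[4] = 4×4 = 16. Result coefficients: [2, -1, 6, 4, 16] → 2 - s + 6s^2 + 4s^3 + 16s^4

2 - s + 6s^2 + 4s^3 + 16s^4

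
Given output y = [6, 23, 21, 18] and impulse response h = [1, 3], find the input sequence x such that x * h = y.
Deconvolve y=[6, 23, 21, 18] by h=[1, 3]. Since h[0]=1, solve forward: x[0] = y[0] / 1 = 6; x[1] = (y[1] - 6×3) / 1 = 5; x[2] = (y[2] - 5×3) / 1 = 6. So x = [6, 5, 6]. Check by forward convolution: y[0] = 6×1 = 6; y[1] = 6×3 + 5×1 = 23; y[2] = 5×3 + 6×1 = 21; y[3] = 6×3 = 18

[6, 5, 6]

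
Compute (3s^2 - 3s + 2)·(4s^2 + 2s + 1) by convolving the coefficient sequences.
Ascending coefficients: a = [2, -3, 3], b = [1, 2, 4]. c[0] = 2×1 = 2; c[1] = 2×2 + -3×1 = 1; c[2] = 2×4 + -3×2 + 3×1 = 5; c[3] = -3×4 + 3×2 = -6; c[4] = 3×4 = 12. Result coefficients: [2, 1, 5, -6, 12] → 12s^4 - 6s^3 + 5s^2 + s + 2

12s^4 - 6s^3 + 5s^2 + s + 2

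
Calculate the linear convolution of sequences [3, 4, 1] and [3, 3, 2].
y[0] = 3×3 = 9; y[1] = 3×3 + 4×3 = 21; y[2] = 3×2 + 4×3 + 1×3 = 21; y[3] = 4×2 + 1×3 = 11; y[4] = 1×2 = 2

[9, 21, 21, 11, 2]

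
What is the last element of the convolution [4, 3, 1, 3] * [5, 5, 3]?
Use y[k] = Σ_i a[i]·b[k-i] at k=5. y[5] = 3×3 = 9

9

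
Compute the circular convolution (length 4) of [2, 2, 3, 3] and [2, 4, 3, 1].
Use y[k] = Σ_j f[j]·g[(k-j) mod 4]. y[0] = 2×2 + 2×1 + 3×3 + 3×4 = 27; y[1] = 2×4 + 2×2 + 3×1 + 3×3 = 24; y[2] = 2×3 + 2×4 + 3×2 + 3×1 = 23; y[3] = 2×1 + 2×3 + 3×4 + 3×2 = 26. Result: [27, 24, 23, 26]

[27, 24, 23, 26]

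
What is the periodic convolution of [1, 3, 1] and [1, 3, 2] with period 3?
Use y[k] = Σ_j s[j]·t[(k-j) mod 3]. y[0] = 1×1 + 3×2 + 1×3 = 10; y[1] = 1×3 + 3×1 + 1×2 = 8; y[2] = 1×2 + 3×3 + 1×1 = 12. Result: [10, 8, 12]

[10, 8, 12]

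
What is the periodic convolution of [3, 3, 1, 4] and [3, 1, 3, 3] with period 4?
Use y[k] = Σ_j f[j]·g[(k-j) mod 4]. y[0] = 3×3 + 3×3 + 1×3 + 4×1 = 25; y[1] = 3×1 + 3×3 + 1×3 + 4×3 = 27; y[2] = 3×3 + 3×1 + 1×3 + 4×3 = 27; y[3] = 3×3 + 3×3 + 1×1 + 4×3 = 31. Result: [25, 27, 27, 31]

[25, 27, 27, 31]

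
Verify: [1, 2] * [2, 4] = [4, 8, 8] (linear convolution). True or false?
Recompute linear convolution of [1, 2] and [2, 4]: y[0] = 1×2 = 2; y[1] = 1×4 + 2×2 = 8; y[2] = 2×4 = 8 → [2, 8, 8]. Compare to given [4, 8, 8]: they differ at index 0: given 4, correct 2, so answer: No

No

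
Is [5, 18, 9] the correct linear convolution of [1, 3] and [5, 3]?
Recompute linear convolution of [1, 3] and [5, 3]: y[0] = 1×5 = 5; y[1] = 1×3 + 3×5 = 18; y[2] = 3×3 = 9 → [5, 18, 9]. Given [5, 18, 9] matches, so answer: Yes

Yes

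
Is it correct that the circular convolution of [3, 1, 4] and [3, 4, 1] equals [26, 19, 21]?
Recompute circular convolution of [3, 1, 4] and [3, 4, 1]: y[0] = 3×3 + 1×1 + 4×4 = 26; y[1] = 3×4 + 1×3 + 4×1 = 19; y[2] = 3×1 + 1×4 + 4×3 = 19 → [26, 19, 19]. Compare to given [26, 19, 21]: they differ at index 2: given 21, correct 19, so answer: No

No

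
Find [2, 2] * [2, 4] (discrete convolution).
y[0] = 2×2 = 4; y[1] = 2×4 + 2×2 = 12; y[2] = 2×4 = 8

[4, 12, 8]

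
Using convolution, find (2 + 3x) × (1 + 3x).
Ascending coefficients: a = [2, 3], b = [1, 3]. c[0] = 2×1 = 2; c[1] = 2×3 + 3×1 = 9; c[2] = 3×3 = 9. Result coefficients: [2, 9, 9] → 2 + 9x + 9x^2

2 + 9x + 9x^2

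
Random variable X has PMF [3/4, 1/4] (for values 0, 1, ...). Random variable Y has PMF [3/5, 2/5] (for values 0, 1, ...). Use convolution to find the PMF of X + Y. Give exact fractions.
P(X+Y=k) = Σ_i P(X=i)·P(Y=k-i) — a convolution of [3/4, 1/4] and [3/5, 2/5]. P(X+Y=0) = (3/4)×(3/5) = 9/20; P(X+Y=1) = (3/4)×(2/5) + (1/4)×(3/5) = 3/10 + 3/20 = 9/20; P(X+Y=2) = (1/4)×(2/5) = 1/10. PMF: [9/20, 9/20, 1/10] (sums to 1 ✓)

[9/20, 9/20, 1/10]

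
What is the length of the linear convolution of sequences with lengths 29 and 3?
Linear/full convolution length: m + n - 1 = 29 + 3 - 1 = 31

31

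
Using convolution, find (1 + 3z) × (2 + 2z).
Ascending coefficients: a = [1, 3], b = [2, 2]. c[0] = 1×2 = 2; c[1] = 1×2 + 3×2 = 8; c[2] = 3×2 = 6. Result coefficients: [2, 8, 6] → 2 + 8z + 6z^2

2 + 8z + 6z^2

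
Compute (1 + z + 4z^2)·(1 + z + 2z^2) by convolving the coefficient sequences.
Ascending coefficients: a = [1, 1, 4], b = [1, 1, 2]. c[0] = 1×1 = 1; c[1] = 1×1 + 1×1 = 2; c[2] = 1×2 + 1×1 + 4×1 = 7; c[3] = 1×2 + 4×1 = 6; c[4] = 4×2 = 8. Result coefficients: [1, 2, 7, 6, 8] → 1 + 2z + 7z^2 + 6z^3 + 8z^4

1 + 2z + 7z^2 + 6z^3 + 8z^4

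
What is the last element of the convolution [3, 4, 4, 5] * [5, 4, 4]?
Use y[k] = Σ_i a[i]·b[k-i] at k=5. y[5] = 5×4 = 20

20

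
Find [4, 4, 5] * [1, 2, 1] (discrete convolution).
y[0] = 4×1 = 4; y[1] = 4×2 + 4×1 = 12; y[2] = 4×1 + 4×2 + 5×1 = 17; y[3] = 4×1 + 5×2 = 14; y[4] = 5×1 = 5

[4, 12, 17, 14, 5]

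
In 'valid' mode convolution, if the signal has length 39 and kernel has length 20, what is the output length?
'Valid' mode counts only positions where the kernel fully overlaps the signal: m - n + 1 = 39 - 20 + 1 = 20

20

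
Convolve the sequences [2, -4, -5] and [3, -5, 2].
y[0] = 2×3 = 6; y[1] = 2×-5 + -4×3 = -22; y[2] = 2×2 + -4×-5 + -5×3 = 9; y[3] = -4×2 + -5×-5 = 17; y[4] = -5×2 = -10

[6, -22, 9, 17, -10]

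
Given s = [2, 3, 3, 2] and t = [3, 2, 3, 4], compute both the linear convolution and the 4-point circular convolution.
Linear: y_lin[0] = 2×3 = 6; y_lin[1] = 2×2 + 3×3 = 13; y_lin[2] = 2×3 + 3×2 + 3×3 = 21; y_lin[3] = 2×4 + 3×3 + 3×2 + 2×3 = 29; y_lin[4] = 3×4 + 3×3 + 2×2 = 25; y_lin[5] = 3×4 + 2×3 = 18; y_lin[6] = 2×4 = 8 → [6, 13, 21, 29, 25, 18, 8]. Circular (length 4): y[0] = 2×3 + 3×4 + 3×3 + 2×2 = 31; y[1] = 2×2 + 3×3 + 3×4 + 2×3 = 31; y[2] = 2×3 + 3×2 + 3×3 + 2×4 = 29; y[3] = 2×4 + 3×3 + 3×2 + 2×3 = 29 → [31, 31, 29, 29]

Linear: [6, 13, 21, 29, 25, 18, 8], Circular: [31, 31, 29, 29]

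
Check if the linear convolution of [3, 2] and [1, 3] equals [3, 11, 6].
Recompute linear convolution of [3, 2] and [1, 3]: y[0] = 3×1 = 3; y[1] = 3×3 + 2×1 = 11; y[2] = 2×3 = 6 → [3, 11, 6]. Given [3, 11, 6] matches, so answer: Yes

Yes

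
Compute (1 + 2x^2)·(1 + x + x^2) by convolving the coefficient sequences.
Ascending coefficients: a = [1, 0, 2], b = [1, 1, 1]. c[0] = 1×1 = 1; c[1] = 1×1 + 0×1 = 1; c[2] = 1×1 + 0×1 + 2×1 = 3; c[3] = 0×1 + 2×1 = 2; c[4] = 2×1 = 2. Result coefficients: [1, 1, 3, 2, 2] → 1 + x + 3x^2 + 2x^3 + 2x^4

1 + x + 3x^2 + 2x^3 + 2x^4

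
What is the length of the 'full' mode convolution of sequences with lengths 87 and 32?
Linear/full convolution length: m + n - 1 = 87 + 32 - 1 = 118

118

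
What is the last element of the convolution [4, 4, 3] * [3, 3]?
Use y[k] = Σ_i a[i]·b[k-i] at k=3. y[3] = 3×3 = 9

9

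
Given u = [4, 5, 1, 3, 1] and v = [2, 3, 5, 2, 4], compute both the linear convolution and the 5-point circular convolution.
Linear: y_lin[0] = 4×2 = 8; y_lin[1] = 4×3 + 5×2 = 22; y_lin[2] = 4×5 + 5×3 + 1×2 = 37; y_lin[3] = 4×2 + 5×5 + 1×3 + 3×2 = 42; y_lin[4] = 4×4 + 5×2 + 1×5 + 3×3 + 1×2 = 42; y_lin[5] = 5×4 + 1×2 + 3×5 + 1×3 = 40; y_lin[6] = 1×4 + 3×2 + 1×5 = 15; y_lin[7] = 3×4 + 1×2 = 14; y_lin[8] = 1×4 = 4 → [8, 22, 37, 42, 42, 40, 15, 14, 4]. Circular (length 5): y[0] = 4×2 + 5×4 + 1×2 + 3×5 + 1×3 = 48; y[1] = 4×3 + 5×2 + 1×4 + 3×2 + 1×5 = 37; y[2] = 4×5 + 5×3 + 1×2 + 3×4 + 1×2 = 51; y[3] = 4×2 + 5×5 + 1×3 + 3×2 + 1×4 = 46; y[4] = 4×4 + 5×2 + 1×5 + 3×3 + 1×2 = 42 → [48, 37, 51, 46, 42]

Linear: [8, 22, 37, 42, 42, 40, 15, 14, 4], Circular: [48, 37, 51, 46, 42]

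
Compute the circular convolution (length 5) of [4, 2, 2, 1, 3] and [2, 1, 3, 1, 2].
Use y[k] = Σ_j u[j]·v[(k-j) mod 5]. y[0] = 4×2 + 2×2 + 2×1 + 1×3 + 3×1 = 20; y[1] = 4×1 + 2×2 + 2×2 + 1×1 + 3×3 = 22; y[2] = 4×3 + 2×1 + 2×2 + 1×2 + 3×1 = 23; y[3] = 4×1 + 2×3 + 2×1 + 1×2 + 3×2 = 20; y[4] = 4×2 + 2×1 + 2×3 + 1×1 + 3×2 = 23. Result: [20, 22, 23, 20, 23]

[20, 22, 23, 20, 23]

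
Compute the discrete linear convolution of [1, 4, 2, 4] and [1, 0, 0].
y[0] = 1×1 = 1; y[1] = 1×0 + 4×1 = 4; y[2] = 1×0 + 4×0 + 2×1 = 2; y[3] = 4×0 + 2×0 + 4×1 = 4; y[4] = 2×0 + 4×0 = 0; y[5] = 4×0 = 0

[1, 4, 2, 4, 0, 0]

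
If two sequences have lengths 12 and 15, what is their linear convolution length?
Linear/full convolution length: m + n - 1 = 12 + 15 - 1 = 26

26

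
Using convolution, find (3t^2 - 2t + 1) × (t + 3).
Ascending coefficients: a = [1, -2, 3], b = [3, 1]. c[0] = 1×3 = 3; c[1] = 1×1 + -2×3 = -5; c[2] = -2×1 + 3×3 = 7; c[3] = 3×1 = 3. Result coefficients: [3, -5, 7, 3] → 3t^3 + 7t^2 - 5t + 3

3t^3 + 7t^2 - 5t + 3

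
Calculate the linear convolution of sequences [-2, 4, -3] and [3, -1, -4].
y[0] = -2×3 = -6; y[1] = -2×-1 + 4×3 = 14; y[2] = -2×-4 + 4×-1 + -3×3 = -5; y[3] = 4×-4 + -3×-1 = -13; y[4] = -3×-4 = 12

[-6, 14, -5, -13, 12]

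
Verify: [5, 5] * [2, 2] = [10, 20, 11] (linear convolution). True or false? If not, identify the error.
Recompute linear convolution of [5, 5] and [2, 2]: y[0] = 5×2 = 10; y[1] = 5×2 + 5×2 = 20; y[2] = 5×2 = 10 → [10, 20, 10]. Compare to given [10, 20, 11]: they differ at index 2: given 11, correct 10, so answer: No

No. Error at index 2: given 11, correct 10.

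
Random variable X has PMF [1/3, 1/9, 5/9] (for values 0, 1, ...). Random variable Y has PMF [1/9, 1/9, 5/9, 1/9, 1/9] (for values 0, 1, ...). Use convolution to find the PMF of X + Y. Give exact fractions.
P(X+Y=k) = Σ_i P(X=i)·P(Y=k-i) — a convolution of [1/3, 1/9, 5/9] and [1/9, 1/9, 5/9, 1/9, 1/9]. P(X+Y=0) = (1/3)×(1/9) = 1/27; P(X+Y=1) = (1/3)×(1/9) + (1/9)×(1/9) = 1/27 + 1/81 = 4/81; P(X+Y=2) = (1/3)×(5/9) + (1/9)×(1/9) + (5/9)×(1/9) = 5/27 + 1/81 + 5/81 = 7/27; P(X+Y=3) = (1/3)×(1/9) + (1/9)×(5/9) + (5/9)×(1/9) = 1/27 + 5/81 + 5/81 = 13/81; P(X+Y=4) = (1/3)×(1/9) + (1/9)×(1/9) + (5/9)×(5/9) = 1/27 + 1/81 + 25/81 = 29/81; P(X+Y=5) = (1/9)×(1/9) + (5/9)×(1/9) = 1/81 + 5/81 = 2/27; P(X+Y=6) = (5/9)×(1/9) = 5/81. PMF: [1/27, 4/81, 7/27, 13/81, 29/81, 2/27, 5/81] (sums to 1 ✓)

[1/27, 4/81, 7/27, 13/81, 29/81, 2/27, 5/81]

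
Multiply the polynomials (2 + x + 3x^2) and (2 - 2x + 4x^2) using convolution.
Ascending coefficients: a = [2, 1, 3], b = [2, -2, 4]. c[0] = 2×2 = 4; c[1] = 2×-2 + 1×2 = -2; c[2] = 2×4 + 1×-2 + 3×2 = 12; c[3] = 1×4 + 3×-2 = -2; c[4] = 3×4 = 12. Result coefficients: [4, -2, 12, -2, 12] → 4 - 2x + 12x^2 - 2x^3 + 12x^4

4 - 2x + 12x^2 - 2x^3 + 12x^4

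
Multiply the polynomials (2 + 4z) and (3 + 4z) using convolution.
Ascending coefficients: a = [2, 4], b = [3, 4]. c[0] = 2×3 = 6; c[1] = 2×4 + 4×3 = 20; c[2] = 4×4 = 16. Result coefficients: [6, 20, 16] → 6 + 20z + 16z^2

6 + 20z + 16z^2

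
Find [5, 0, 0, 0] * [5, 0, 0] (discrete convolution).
y[0] = 5×5 = 25; y[1] = 5×0 + 0×5 = 0; y[2] = 5×0 + 0×0 + 0×5 = 0; y[3] = 0×0 + 0×0 + 0×5 = 0; y[4] = 0×0 + 0×0 = 0; y[5] = 0×0 = 0

[25, 0, 0, 0, 0, 0]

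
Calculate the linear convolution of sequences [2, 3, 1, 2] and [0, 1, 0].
y[0] = 2×0 = 0; y[1] = 2×1 + 3×0 = 2; y[2] = 2×0 + 3×1 + 1×0 = 3; y[3] = 3×0 + 1×1 + 2×0 = 1; y[4] = 1×0 + 2×1 = 2; y[5] = 2×0 = 0

[0, 2, 3, 1, 2, 0]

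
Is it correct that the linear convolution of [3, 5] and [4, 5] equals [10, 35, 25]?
Recompute linear convolution of [3, 5] and [4, 5]: y[0] = 3×4 = 12; y[1] = 3×5 + 5×4 = 35; y[2] = 5×5 = 25 → [12, 35, 25]. Compare to given [10, 35, 25]: they differ at index 0: given 10, correct 12, so answer: No

No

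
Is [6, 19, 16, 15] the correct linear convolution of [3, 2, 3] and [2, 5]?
Recompute linear convolution of [3, 2, 3] and [2, 5]: y[0] = 3×2 = 6; y[1] = 3×5 + 2×2 = 19; y[2] = 2×5 + 3×2 = 16; y[3] = 3×5 = 15 → [6, 19, 16, 15]. Given [6, 19, 16, 15] matches, so answer: Yes

Yes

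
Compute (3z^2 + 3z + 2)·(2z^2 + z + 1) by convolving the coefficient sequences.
Ascending coefficients: a = [2, 3, 3], b = [1, 1, 2]. c[0] = 2×1 = 2; c[1] = 2×1 + 3×1 = 5; c[2] = 2×2 + 3×1 + 3×1 = 10; c[3] = 3×2 + 3×1 = 9; c[4] = 3×2 = 6. Result coefficients: [2, 5, 10, 9, 6] → 6z^4 + 9z^3 + 10z^2 + 5z + 2

6z^4 + 9z^3 + 10z^2 + 5z + 2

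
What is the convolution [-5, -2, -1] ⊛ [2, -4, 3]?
y[0] = -5×2 = -10; y[1] = -5×-4 + -2×2 = 16; y[2] = -5×3 + -2×-4 + -1×2 = -9; y[3] = -2×3 + -1×-4 = -2; y[4] = -1×3 = -3

[-10, 16, -9, -2, -3]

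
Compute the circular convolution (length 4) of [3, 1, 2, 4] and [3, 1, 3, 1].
Use y[k] = Σ_j f[j]·g[(k-j) mod 4]. y[0] = 3×3 + 1×1 + 2×3 + 4×1 = 20; y[1] = 3×1 + 1×3 + 2×1 + 4×3 = 20; y[2] = 3×3 + 1×1 + 2×3 + 4×1 = 20; y[3] = 3×1 + 1×3 + 2×1 + 4×3 = 20. Result: [20, 20, 20, 20]

[20, 20, 20, 20]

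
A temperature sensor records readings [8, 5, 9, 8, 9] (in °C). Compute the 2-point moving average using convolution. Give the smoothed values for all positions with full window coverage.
2-point moving average kernel = [1, 1]. Apply in 'valid' mode (full window coverage): avg[0] = (8 + 5) / 2 = 6.5; avg[1] = (5 + 9) / 2 = 7.0; avg[2] = (9 + 8) / 2 = 8.5; avg[3] = (8 + 9) / 2 = 8.5. Smoothed values: [6.5, 7.0, 8.5, 8.5]

[6.5, 7.0, 8.5, 8.5]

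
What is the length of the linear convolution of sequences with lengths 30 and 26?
Linear/full convolution length: m + n - 1 = 30 + 26 - 1 = 55

55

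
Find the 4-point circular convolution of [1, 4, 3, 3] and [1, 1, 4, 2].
Use y[k] = Σ_j u[j]·v[(k-j) mod 4]. y[0] = 1×1 + 4×2 + 3×4 + 3×1 = 24; y[1] = 1×1 + 4×1 + 3×2 + 3×4 = 23; y[2] = 1×4 + 4×1 + 3×1 + 3×2 = 17; y[3] = 1×2 + 4×4 + 3×1 + 3×1 = 24. Result: [24, 23, 17, 24]

[24, 23, 17, 24]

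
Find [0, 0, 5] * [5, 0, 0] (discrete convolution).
y[0] = 0×5 = 0; y[1] = 0×0 + 0×5 = 0; y[2] = 0×0 + 0×0 + 5×5 = 25; y[3] = 0×0 + 5×0 = 0; y[4] = 5×0 = 0

[0, 0, 25, 0, 0]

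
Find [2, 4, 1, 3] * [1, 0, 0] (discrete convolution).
y[0] = 2×1 = 2; y[1] = 2×0 + 4×1 = 4; y[2] = 2×0 + 4×0 + 1×1 = 1; y[3] = 4×0 + 1×0 + 3×1 = 3; y[4] = 1×0 + 3×0 = 0; y[5] = 3×0 = 0

[2, 4, 1, 3, 0, 0]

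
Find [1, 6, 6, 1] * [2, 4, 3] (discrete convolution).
y[0] = 1×2 = 2; y[1] = 1×4 + 6×2 = 16; y[2] = 1×3 + 6×4 + 6×2 = 39; y[3] = 6×3 + 6×4 + 1×2 = 44; y[4] = 6×3 + 1×4 = 22; y[5] = 1×3 = 3

[2, 16, 39, 44, 22, 3]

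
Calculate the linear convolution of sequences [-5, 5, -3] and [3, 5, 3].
y[0] = -5×3 = -15; y[1] = -5×5 + 5×3 = -10; y[2] = -5×3 + 5×5 + -3×3 = 1; y[3] = 5×3 + -3×5 = 0; y[4] = -3×3 = -9

[-15, -10, 1, 0, -9]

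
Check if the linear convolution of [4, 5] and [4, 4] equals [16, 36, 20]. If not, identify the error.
Recompute linear convolution of [4, 5] and [4, 4]: y[0] = 4×4 = 16; y[1] = 4×4 + 5×4 = 36; y[2] = 5×4 = 20 → [16, 36, 20]. Given [16, 36, 20] matches, so answer: Yes

Yes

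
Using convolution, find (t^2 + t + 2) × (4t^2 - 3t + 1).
Ascending coefficients: a = [2, 1, 1], b = [1, -3, 4]. c[0] = 2×1 = 2; c[1] = 2×-3 + 1×1 = -5; c[2] = 2×4 + 1×-3 + 1×1 = 6; c[3] = 1×4 + 1×-3 = 1; c[4] = 1×4 = 4. Result coefficients: [2, -5, 6, 1, 4] → 4t^4 + t^3 + 6t^2 - 5t + 2

4t^4 + t^3 + 6t^2 - 5t + 2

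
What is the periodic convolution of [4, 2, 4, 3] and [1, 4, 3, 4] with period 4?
Use y[k] = Σ_j u[j]·v[(k-j) mod 4]. y[0] = 4×1 + 2×4 + 4×3 + 3×4 = 36; y[1] = 4×4 + 2×1 + 4×4 + 3×3 = 43; y[2] = 4×3 + 2×4 + 4×1 + 3×4 = 36; y[3] = 4×4 + 2×3 + 4×4 + 3×1 = 41. Result: [36, 43, 36, 41]

[36, 43, 36, 41]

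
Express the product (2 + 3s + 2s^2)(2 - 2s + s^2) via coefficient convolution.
Ascending coefficients: a = [2, 3, 2], b = [2, -2, 1]. c[0] = 2×2 = 4; c[1] = 2×-2 + 3×2 = 2; c[2] = 2×1 + 3×-2 + 2×2 = 0; c[3] = 3×1 + 2×-2 = -1; c[4] = 2×1 = 2. Result coefficients: [4, 2, 0, -1, 2] → 4 + 2s - s^3 + 2s^4

4 + 2s - s^3 + 2s^4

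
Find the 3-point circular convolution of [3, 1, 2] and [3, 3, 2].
Use y[k] = Σ_j u[j]·v[(k-j) mod 3]. y[0] = 3×3 + 1×2 + 2×3 = 17; y[1] = 3×3 + 1×3 + 2×2 = 16; y[2] = 3×2 + 1×3 + 2×3 = 15. Result: [17, 16, 15]

[17, 16, 15]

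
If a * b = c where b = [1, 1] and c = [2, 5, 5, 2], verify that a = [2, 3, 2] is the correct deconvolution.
Forward-compute [2, 3, 2] * [1, 1]: c[0] = 2×1 = 2; c[1] = 2×1 + 3×1 = 5; c[2] = 3×1 + 2×1 = 5; c[3] = 2×1 = 2 → [2, 5, 5, 2]. Matches given c = [2, 5, 5, 2], so verified.

Verified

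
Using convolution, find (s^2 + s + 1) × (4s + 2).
Ascending coefficients: a = [1, 1, 1], b = [2, 4]. c[0] = 1×2 = 2; c[1] = 1×4 + 1×2 = 6; c[2] = 1×4 + 1×2 = 6; c[3] = 1×4 = 4. Result coefficients: [2, 6, 6, 4] → 4s^3 + 6s^2 + 6s + 2

4s^3 + 6s^2 + 6s + 2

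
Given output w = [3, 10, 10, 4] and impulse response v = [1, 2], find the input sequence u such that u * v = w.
Deconvolve w=[3, 10, 10, 4] by v=[1, 2]. Since v[0]=1, solve forward: u[0] = w[0] / 1 = 3; u[1] = (w[1] - 3×2) / 1 = 4; u[2] = (w[2] - 4×2) / 1 = 2. So u = [3, 4, 2]. Check by forward convolution: w[0] = 3×1 = 3; w[1] = 3×2 + 4×1 = 10; w[2] = 4×2 + 2×1 = 10; w[3] = 2×2 = 4

[3, 4, 2]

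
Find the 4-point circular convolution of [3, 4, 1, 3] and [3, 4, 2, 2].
Use y[k] = Σ_j f[j]·g[(k-j) mod 4]. y[0] = 3×3 + 4×2 + 1×2 + 3×4 = 31; y[1] = 3×4 + 4×3 + 1×2 + 3×2 = 32; y[2] = 3×2 + 4×4 + 1×3 + 3×2 = 31; y[3] = 3×2 + 4×2 + 1×4 + 3×3 = 27. Result: [31, 32, 31, 27]

[31, 32, 31, 27]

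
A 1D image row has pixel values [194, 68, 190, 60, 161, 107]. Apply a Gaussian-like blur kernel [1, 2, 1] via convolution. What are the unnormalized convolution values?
Convolve image row [194, 68, 190, 60, 161, 107] with kernel [1, 2, 1]: y[0] = 194×1 = 194; y[1] = 194×2 + 68×1 = 456; y[2] = 194×1 + 68×2 + 190×1 = 520; y[3] = 68×1 + 190×2 + 60×1 = 508; y[4] = 190×1 + 60×2 + 161×1 = 471; y[5] = 60×1 + 161×2 + 107×1 = 489; y[6] = 161×1 + 107×2 = 375; y[7] = 107×1 = 107 → [194, 456, 520, 508, 471, 489, 375, 107]. Normalization factor = sum(kernel) = 4.

[194, 456, 520, 508, 471, 489, 375, 107]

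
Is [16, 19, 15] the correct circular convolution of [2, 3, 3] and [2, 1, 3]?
Recompute circular convolution of [2, 3, 3] and [2, 1, 3]: y[0] = 2×2 + 3×3 + 3×1 = 16; y[1] = 2×1 + 3×2 + 3×3 = 17; y[2] = 2×3 + 3×1 + 3×2 = 15 → [16, 17, 15]. Compare to given [16, 19, 15]: they differ at index 1: given 19, correct 17, so answer: No

No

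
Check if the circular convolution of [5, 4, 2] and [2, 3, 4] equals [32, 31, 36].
Recompute circular convolution of [5, 4, 2] and [2, 3, 4]: y[0] = 5×2 + 4×4 + 2×3 = 32; y[1] = 5×3 + 4×2 + 2×4 = 31; y[2] = 5×4 + 4×3 + 2×2 = 36 → [32, 31, 36]. Given [32, 31, 36] matches, so answer: Yes

Yes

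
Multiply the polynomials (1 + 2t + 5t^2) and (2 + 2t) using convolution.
Ascending coefficients: a = [1, 2, 5], b = [2, 2]. c[0] = 1×2 = 2; c[1] = 1×2 + 2×2 = 6; c[2] = 2×2 + 5×2 = 14; c[3] = 5×2 = 10. Result coefficients: [2, 6, 14, 10] → 2 + 6t + 14t^2 + 10t^3

2 + 6t + 14t^2 + 10t^3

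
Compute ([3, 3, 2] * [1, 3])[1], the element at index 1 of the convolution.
Use y[k] = Σ_i a[i]·b[k-i] at k=1. y[1] = 3×3 + 3×1 = 12

12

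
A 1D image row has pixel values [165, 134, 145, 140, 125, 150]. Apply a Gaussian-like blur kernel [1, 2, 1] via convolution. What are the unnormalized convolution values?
Convolve image row [165, 134, 145, 140, 125, 150] with kernel [1, 2, 1]: y[0] = 165×1 = 165; y[1] = 165×2 + 134×1 = 464; y[2] = 165×1 + 134×2 + 145×1 = 578; y[3] = 134×1 + 145×2 + 140×1 = 564; y[4] = 145×1 + 140×2 + 125×1 = 550; y[5] = 140×1 + 125×2 + 150×1 = 540; y[6] = 125×1 + 150×2 = 425; y[7] = 150×1 = 150 → [165, 464, 578, 564, 550, 540, 425, 150]. Normalization factor = sum(kernel) = 4.

[165, 464, 578, 564, 550, 540, 425, 150]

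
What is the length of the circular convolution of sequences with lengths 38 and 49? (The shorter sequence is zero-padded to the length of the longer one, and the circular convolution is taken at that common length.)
Circular convolution (zero-padding the shorter input) has length max(m, n) = max(38, 49) = 49

49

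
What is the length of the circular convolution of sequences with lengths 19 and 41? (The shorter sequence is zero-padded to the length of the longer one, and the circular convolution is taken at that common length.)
Circular convolution (zero-padding the shorter input) has length max(m, n) = max(19, 41) = 41

41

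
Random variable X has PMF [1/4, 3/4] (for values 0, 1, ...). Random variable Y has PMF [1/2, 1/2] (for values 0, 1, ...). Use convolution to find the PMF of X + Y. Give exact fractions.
P(X+Y=k) = Σ_i P(X=i)·P(Y=k-i) — a convolution of [1/4, 3/4] and [1/2, 1/2]. P(X+Y=0) = (1/4)×(1/2) = 1/8; P(X+Y=1) = (1/4)×(1/2) + (3/4)×(1/2) = 1/8 + 3/8 = 1/2; P(X+Y=2) = (3/4)×(1/2) = 3/8. PMF: [1/8, 1/2, 3/8] (sums to 1 ✓)

[1/8, 1/2, 3/8]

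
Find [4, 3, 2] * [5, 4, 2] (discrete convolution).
y[0] = 4×5 = 20; y[1] = 4×4 + 3×5 = 31; y[2] = 4×2 + 3×4 + 2×5 = 30; y[3] = 3×2 + 2×4 = 14; y[4] = 2×2 = 4

[20, 31, 30, 14, 4]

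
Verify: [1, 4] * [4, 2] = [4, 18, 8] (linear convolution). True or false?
Recompute linear convolution of [1, 4] and [4, 2]: y[0] = 1×4 = 4; y[1] = 1×2 + 4×4 = 18; y[2] = 4×2 = 8 → [4, 18, 8]. Given [4, 18, 8] matches, so answer: Yes

Yes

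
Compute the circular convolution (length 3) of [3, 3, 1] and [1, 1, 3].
Use y[k] = Σ_j u[j]·v[(k-j) mod 3]. y[0] = 3×1 + 3×3 + 1×1 = 13; y[1] = 3×1 + 3×1 + 1×3 = 9; y[2] = 3×3 + 3×1 + 1×1 = 13. Result: [13, 9, 13]

[13, 9, 13]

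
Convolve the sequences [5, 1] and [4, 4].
y[0] = 5×4 = 20; y[1] = 5×4 + 1×4 = 24; y[2] = 1×4 = 4

[20, 24, 4]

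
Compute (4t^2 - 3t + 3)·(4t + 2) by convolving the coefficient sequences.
Ascending coefficients: a = [3, -3, 4], b = [2, 4]. c[0] = 3×2 = 6; c[1] = 3×4 + -3×2 = 6; c[2] = -3×4 + 4×2 = -4; c[3] = 4×4 = 16. Result coefficients: [6, 6, -4, 16] → 16t^3 - 4t^2 + 6t + 6

16t^3 - 4t^2 + 6t + 6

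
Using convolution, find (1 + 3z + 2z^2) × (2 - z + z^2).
Ascending coefficients: a = [1, 3, 2], b = [2, -1, 1]. c[0] = 1×2 = 2; c[1] = 1×-1 + 3×2 = 5; c[2] = 1×1 + 3×-1 + 2×2 = 2; c[3] = 3×1 + 2×-1 = 1; c[4] = 2×1 = 2. Result coefficients: [2, 5, 2, 1, 2] → 2 + 5z + 2z^2 + z^3 + 2z^4

2 + 5z + 2z^2 + z^3 + 2z^4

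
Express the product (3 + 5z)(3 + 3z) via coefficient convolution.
Ascending coefficients: a = [3, 5], b = [3, 3]. c[0] = 3×3 = 9; c[1] = 3×3 + 5×3 = 24; c[2] = 5×3 = 15. Result coefficients: [9, 24, 15] → 9 + 24z + 15z^2

9 + 24z + 15z^2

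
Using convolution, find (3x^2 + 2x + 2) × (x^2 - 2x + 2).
Ascending coefficients: a = [2, 2, 3], b = [2, -2, 1]. c[0] = 2×2 = 4; c[1] = 2×-2 + 2×2 = 0; c[2] = 2×1 + 2×-2 + 3×2 = 4; c[3] = 2×1 + 3×-2 = -4; c[4] = 3×1 = 3. Result coefficients: [4, 0, 4, -4, 3] → 3x^4 - 4x^3 + 4x^2 + 4

3x^4 - 4x^3 + 4x^2 + 4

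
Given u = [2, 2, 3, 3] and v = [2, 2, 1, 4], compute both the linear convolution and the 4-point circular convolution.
Linear: y_lin[0] = 2×2 = 4; y_lin[1] = 2×2 + 2×2 = 8; y_lin[2] = 2×1 + 2×2 + 3×2 = 12; y_lin[3] = 2×4 + 2×1 + 3×2 + 3×2 = 22; y_lin[4] = 2×4 + 3×1 + 3×2 = 17; y_lin[5] = 3×4 + 3×1 = 15; y_lin[6] = 3×4 = 12 → [4, 8, 12, 22, 17, 15, 12]. Circular (length 4): y[0] = 2×2 + 2×4 + 3×1 + 3×2 = 21; y[1] = 2×2 + 2×2 + 3×4 + 3×1 = 23; y[2] = 2×1 + 2×2 + 3×2 + 3×4 = 24; y[3] = 2×4 + 2×1 + 3×2 + 3×2 = 22 → [21, 23, 24, 22]

Linear: [4, 8, 12, 22, 17, 15, 12], Circular: [21, 23, 24, 22]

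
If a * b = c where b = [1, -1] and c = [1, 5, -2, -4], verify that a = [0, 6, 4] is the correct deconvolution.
Forward-compute [0, 6, 4] * [1, -1]: c[0] = 0×1 = 0; c[1] = 0×-1 + 6×1 = 6; c[2] = 6×-1 + 4×1 = -2; c[3] = 4×-1 = -4 → [0, 6, -2, -4]. Does not match given c = [1, 5, -2, -4].

Not verified. [0, 6, 4] * [1, -1] = [0, 6, -2, -4], which differs from [1, 5, -2, -4] at index 0.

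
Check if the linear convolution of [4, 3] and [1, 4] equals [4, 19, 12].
Recompute linear convolution of [4, 3] and [1, 4]: y[0] = 4×1 = 4; y[1] = 4×4 + 3×1 = 19; y[2] = 3×4 = 12 → [4, 19, 12]. Given [4, 19, 12] matches, so answer: Yes

Yes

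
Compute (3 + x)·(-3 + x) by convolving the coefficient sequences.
Ascending coefficients: a = [3, 1], b = [-3, 1]. c[0] = 3×-3 = -9; c[1] = 3×1 + 1×-3 = 0; c[2] = 1×1 = 1. Result coefficients: [-9, 0, 1] → -9 + x^2

-9 + x^2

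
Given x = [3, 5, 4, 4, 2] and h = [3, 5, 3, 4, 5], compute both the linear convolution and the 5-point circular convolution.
Linear: y_lin[0] = 3×3 = 9; y_lin[1] = 3×5 + 5×3 = 30; y_lin[2] = 3×3 + 5×5 + 4×3 = 46; y_lin[3] = 3×4 + 5×3 + 4×5 + 4×3 = 59; y_lin[4] = 3×5 + 5×4 + 4×3 + 4×5 + 2×3 = 73; y_lin[5] = 5×5 + 4×4 + 4×3 + 2×5 = 63; y_lin[6] = 4×5 + 4×4 + 2×3 = 42; y_lin[7] = 4×5 + 2×4 = 28; y_lin[8] = 2×5 = 10 → [9, 30, 46, 59, 73, 63, 42, 28, 10]. Circular (length 5): y[0] = 3×3 + 5×5 + 4×4 + 4×3 + 2×5 = 72; y[1] = 3×5 + 5×3 + 4×5 + 4×4 + 2×3 = 72; y[2] = 3×3 + 5×5 + 4×3 + 4×5 + 2×4 = 74; y[3] = 3×4 + 5×3 + 4×5 + 4×3 + 2×5 = 69; y[4] = 3×5 + 5×4 + 4×3 + 4×5 + 2×3 = 73 → [72, 72, 74, 69, 73]

Linear: [9, 30, 46, 59, 73, 63, 42, 28, 10], Circular: [72, 72, 74, 69, 73]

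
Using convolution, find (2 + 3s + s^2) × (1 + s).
Ascending coefficients: a = [2, 3, 1], b = [1, 1]. c[0] = 2×1 = 2; c[1] = 2×1 + 3×1 = 5; c[2] = 3×1 + 1×1 = 4; c[3] = 1×1 = 1. Result coefficients: [2, 5, 4, 1] → 2 + 5s + 4s^2 + s^3

2 + 5s + 4s^2 + s^3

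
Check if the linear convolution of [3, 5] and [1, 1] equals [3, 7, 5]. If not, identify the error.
Recompute linear convolution of [3, 5] and [1, 1]: y[0] = 3×1 = 3; y[1] = 3×1 + 5×1 = 8; y[2] = 5×1 = 5 → [3, 8, 5]. Compare to given [3, 7, 5]: they differ at index 1: given 7, correct 8, so answer: No

No. Error at index 1: given 7, correct 8.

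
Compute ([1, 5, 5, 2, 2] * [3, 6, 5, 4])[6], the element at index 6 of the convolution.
Use y[k] = Σ_i a[i]·b[k-i] at k=6. y[6] = 2×4 + 2×5 = 18

18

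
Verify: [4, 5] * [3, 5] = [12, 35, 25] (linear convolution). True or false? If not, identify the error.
Recompute linear convolution of [4, 5] and [3, 5]: y[0] = 4×3 = 12; y[1] = 4×5 + 5×3 = 35; y[2] = 5×5 = 25 → [12, 35, 25]. Given [12, 35, 25] matches, so answer: Yes

Yes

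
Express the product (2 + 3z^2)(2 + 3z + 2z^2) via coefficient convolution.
Ascending coefficients: a = [2, 0, 3], b = [2, 3, 2]. c[0] = 2×2 = 4; c[1] = 2×3 + 0×2 = 6; c[2] = 2×2 + 0×3 + 3×2 = 10; c[3] = 0×2 + 3×3 = 9; c[4] = 3×2 = 6. Result coefficients: [4, 6, 10, 9, 6] → 4 + 6z + 10z^2 + 9z^3 + 6z^4

4 + 6z + 10z^2 + 9z^3 + 6z^4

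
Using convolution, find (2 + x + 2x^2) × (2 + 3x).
Ascending coefficients: a = [2, 1, 2], b = [2, 3]. c[0] = 2×2 = 4; c[1] = 2×3 + 1×2 = 8; c[2] = 1×3 + 2×2 = 7; c[3] = 2×3 = 6. Result coefficients: [4, 8, 7, 6] → 4 + 8x + 7x^2 + 6x^3

4 + 8x + 7x^2 + 6x^3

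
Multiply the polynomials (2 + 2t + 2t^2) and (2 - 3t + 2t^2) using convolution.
Ascending coefficients: a = [2, 2, 2], b = [2, -3, 2]. c[0] = 2×2 = 4; c[1] = 2×-3 + 2×2 = -2; c[2] = 2×2 + 2×-3 + 2×2 = 2; c[3] = 2×2 + 2×-3 = -2; c[4] = 2×2 = 4. Result coefficients: [4, -2, 2, -2, 4] → 4 - 2t + 2t^2 - 2t^3 + 4t^4

4 - 2t + 2t^2 - 2t^3 + 4t^4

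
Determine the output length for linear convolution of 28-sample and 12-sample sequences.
Linear/full convolution length: m + n - 1 = 28 + 12 - 1 = 39

39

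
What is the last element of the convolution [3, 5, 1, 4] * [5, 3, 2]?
Use y[k] = Σ_i a[i]·b[k-i] at k=5. y[5] = 4×2 = 8

8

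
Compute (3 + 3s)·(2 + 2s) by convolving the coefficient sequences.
Ascending coefficients: a = [3, 3], b = [2, 2]. c[0] = 3×2 = 6; c[1] = 3×2 + 3×2 = 12; c[2] = 3×2 = 6. Result coefficients: [6, 12, 6] → 6 + 12s + 6s^2

6 + 12s + 6s^2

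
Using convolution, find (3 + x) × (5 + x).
Ascending coefficients: a = [3, 1], b = [5, 1]. c[0] = 3×5 = 15; c[1] = 3×1 + 1×5 = 8; c[2] = 1×1 = 1. Result coefficients: [15, 8, 1] → 15 + 8x + x^2

15 + 8x + x^2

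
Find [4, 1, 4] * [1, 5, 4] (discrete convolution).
y[0] = 4×1 = 4; y[1] = 4×5 + 1×1 = 21; y[2] = 4×4 + 1×5 + 4×1 = 25; y[3] = 1×4 + 4×5 = 24; y[4] = 4×4 = 16

[4, 21, 25, 24, 16]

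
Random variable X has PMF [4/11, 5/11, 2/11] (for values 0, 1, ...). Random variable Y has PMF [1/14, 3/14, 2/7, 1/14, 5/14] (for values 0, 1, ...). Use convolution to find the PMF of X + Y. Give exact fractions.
P(X+Y=k) = Σ_i P(X=i)·P(Y=k-i) — a convolution of [4/11, 5/11, 2/11] and [1/14, 3/14, 2/7, 1/14, 5/14]. P(X+Y=0) = (4/11)×(1/14) = 2/77; P(X+Y=1) = (4/11)×(3/14) + (5/11)×(1/14) = 6/77 + 5/154 = 17/154; P(X+Y=2) = (4/11)×(2/7) + (5/11)×(3/14) + (2/11)×(1/14) = 8/77 + 15/154 + 1/77 = 3/14; P(X+Y=3) = (4/11)×(1/14) + (5/11)×(2/7) + (2/11)×(3/14) = 2/77 + 10/77 + 3/77 = 15/77; P(X+Y=4) = (4/11)×(5/14) + (5/11)×(1/14) + (2/11)×(2/7) = 10/77 + 5/154 + 4/77 = 3/14; P(X+Y=5) = (5/11)×(5/14) + (2/11)×(1/14) = 25/154 + 1/77 = 27/154; P(X+Y=6) = (2/11)×(5/14) = 5/77. PMF: [2/77, 17/154, 3/14, 15/77, 3/14, 27/154, 5/77] (sums to 1 ✓)

[2/77, 17/154, 3/14, 15/77, 3/14, 27/154, 5/77]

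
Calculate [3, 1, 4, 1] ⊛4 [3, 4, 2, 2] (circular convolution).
Use y[k] = Σ_j f[j]·g[(k-j) mod 4]. y[0] = 3×3 + 1×2 + 4×2 + 1×4 = 23; y[1] = 3×4 + 1×3 + 4×2 + 1×2 = 25; y[2] = 3×2 + 1×4 + 4×3 + 1×2 = 24; y[3] = 3×2 + 1×2 + 4×4 + 1×3 = 27. Result: [23, 25, 24, 27]

[23, 25, 24, 27]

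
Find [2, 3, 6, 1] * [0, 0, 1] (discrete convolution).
y[0] = 2×0 = 0; y[1] = 2×0 + 3×0 = 0; y[2] = 2×1 + 3×0 + 6×0 = 2; y[3] = 3×1 + 6×0 + 1×0 = 3; y[4] = 6×1 + 1×0 = 6; y[5] = 1×1 = 1

[0, 0, 2, 3, 6, 1]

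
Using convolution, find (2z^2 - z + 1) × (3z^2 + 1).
Ascending coefficients: a = [1, -1, 2], b = [1, 0, 3]. c[0] = 1×1 = 1; c[1] = 1×0 + -1×1 = -1; c[2] = 1×3 + -1×0 + 2×1 = 5; c[3] = -1×3 + 2×0 = -3; c[4] = 2×3 = 6. Result coefficients: [1, -1, 5, -3, 6] → 6z^4 - 3z^3 + 5z^2 - z + 1

6z^4 - 3z^3 + 5z^2 - z + 1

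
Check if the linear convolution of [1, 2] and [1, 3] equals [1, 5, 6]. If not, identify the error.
Recompute linear convolution of [1, 2] and [1, 3]: y[0] = 1×1 = 1; y[1] = 1×3 + 2×1 = 5; y[2] = 2×3 = 6 → [1, 5, 6]. Given [1, 5, 6] matches, so answer: Yes

Yes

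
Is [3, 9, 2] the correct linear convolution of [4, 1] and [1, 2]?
Recompute linear convolution of [4, 1] and [1, 2]: y[0] = 4×1 = 4; y[1] = 4×2 + 1×1 = 9; y[2] = 1×2 = 2 → [4, 9, 2]. Compare to given [3, 9, 2]: they differ at index 0: given 3, correct 4, so answer: No

No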